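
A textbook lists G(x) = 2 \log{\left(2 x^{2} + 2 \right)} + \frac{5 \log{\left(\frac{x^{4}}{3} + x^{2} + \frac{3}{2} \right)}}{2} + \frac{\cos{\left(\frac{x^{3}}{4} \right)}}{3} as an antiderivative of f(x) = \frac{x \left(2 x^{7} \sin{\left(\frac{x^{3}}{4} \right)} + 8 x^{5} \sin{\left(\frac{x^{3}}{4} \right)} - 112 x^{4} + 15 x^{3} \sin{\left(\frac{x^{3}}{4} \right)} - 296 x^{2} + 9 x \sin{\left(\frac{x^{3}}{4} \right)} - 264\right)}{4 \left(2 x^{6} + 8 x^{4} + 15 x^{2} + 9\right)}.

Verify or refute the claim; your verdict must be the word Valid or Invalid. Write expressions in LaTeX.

d/dx[G] = \frac{- 2 x^{8} \sin{\left(\frac{x^{3}}{4} \right)} - 8 x^{6} \sin{\left(\frac{x^{3}}{4} \right)} + 112 x^{5} - 15 x^{4} \sin{\left(\frac{x^{3}}{4} \right)} + 296 x^{3} - 9 x^{2} \sin{\left(\frac{x^{3}}{4} \right)} + 264 x}{8 x^{6} + 32 x^{4} + 60 x^{2} + 36}
d/dx[G] - f(x) = \frac{- 2 x^{8} \sin{\left(\frac{x^{3}}{4} \right)} - 8 x^{6} \sin{\left(\frac{x^{3}}{4} \right)} + 112 x^{5} - 15 x^{4} \sin{\left(\frac{x^{3}}{4} \right)} + 296 x^{3} - 9 x^{2} \sin{\left(\frac{x^{3}}{4} \right)} + 264 x}{4 x^{6} + 16 x^{4} + 30 x^{2} + 18} != 0.

Invalid: d/dx[G] - f = \frac{- 2 x^{8} \sin{\left(\frac{x^{3}}{4} \right)} - 8 x^{6} \sin{\left(\frac{x^{3}}{4} \right)} + 112 x^{5} - 15 x^{4} \sin{\left(\frac{x^{3}}{4} \right)} + 296 x^{3} - 9 x^{2} \sin{\left(\frac{x^{3}}{4} \right)} + 264 x}{4 x^{6} + 16 x^{4} + 30 x^{2} + 18}, which is not 0.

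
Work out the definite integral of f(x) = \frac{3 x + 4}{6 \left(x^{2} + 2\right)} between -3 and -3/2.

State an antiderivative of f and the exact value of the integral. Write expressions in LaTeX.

Whatever form F(x) takes, F'(x) = f(x) is non-negotiable.
F(x) = \frac{3 \log{\left(x^{2} + 2 \right)} + 4 \sqrt{2} \operatorname{atan}{\left(\frac{\sqrt{2} x}{2} \right)}}{12} is an antiderivative of f.
Check: d/dx[\frac{3 \log{\left(x^{2} + 2 \right)} + 4 \sqrt{2} \operatorname{atan}{\left(\frac{\sqrt{2} x}{2} \right)}}{12}] = \frac{3 x + 4}{6 x^{2} + 12}, which equals f(x).
F(-3/2) = - \frac{\sqrt{2} \operatorname{atan}{\left(\frac{3 \sqrt{2}}{4} \right)}}{3} + \frac{\log{\left(\frac{17}{4} \right)}}{4}; F(-3) = - \frac{\sqrt{2} \operatorname{atan}{\left(\frac{3 \sqrt{2}}{2} \right)}}{3} + \frac{\log{\left(11 \right)}}{4}.
Integral = F(-3/2) - F(-3) = - \frac{\log{\left(11 \right)}}{4} - \frac{\sqrt{2} \operatorname{atan}{\left(\frac{3 \sqrt{2}}{4} \right)}}{3} + \frac{\log{\left(\frac{17}{4} \right)}}{4} + \frac{\sqrt{2} \operatorname{atan}{\left(\frac{3 \sqrt{2}}{2} \right)}}{3}.

Antiderivative: F(x) = \frac{3 \log{\left(x^{2} + 2 \right)} + 4 \sqrt{2} \operatorname{atan}{\left(\frac{\sqrt{2} x}{2} \right)}}{12}; value = - \frac{\log{\left(11 \right)}}{4} - \frac{\sqrt{2} \operatorname{atan}{\left(\frac{3 \sqrt{2}}{4} \right)}}{3} + \frac{\log{\left(\frac{17}{4} \right)}}{4} + \frac{\sqrt{2} \operatorname{atan}{\left(\frac{3 \sqrt{2}}{2} \right)}}{3}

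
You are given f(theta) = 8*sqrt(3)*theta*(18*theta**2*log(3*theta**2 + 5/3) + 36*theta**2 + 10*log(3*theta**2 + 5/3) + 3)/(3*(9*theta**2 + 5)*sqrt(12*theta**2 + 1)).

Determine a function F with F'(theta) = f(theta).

Recognize the product-rule pattern: f = u'v + uv' with u = 4*sqrt(4*theta**2 + 1/3)/3, v = log(3*theta**2 + 5/3), so integration by parts undoes it.
Check: d/dtheta[4*sqrt(4*theta**2 + 1/3)*log(3*theta**2 + 5/3)/3] = (144*theta**3*log(3*theta**2 + 5/3) + 288*theta**3 + 80*theta*log(3*theta**2 + 5/3) + 24*theta)/(9*sqrt(3)*theta**2*sqrt(12*theta**2 + 1) + 5*sqrt(3)*sqrt(12*theta**2 + 1)), which equals f(theta).

An antiderivative is F(theta) = 4*sqrt(4*theta**2 + 1/3)*log(3*theta**2 + 5/3)/3.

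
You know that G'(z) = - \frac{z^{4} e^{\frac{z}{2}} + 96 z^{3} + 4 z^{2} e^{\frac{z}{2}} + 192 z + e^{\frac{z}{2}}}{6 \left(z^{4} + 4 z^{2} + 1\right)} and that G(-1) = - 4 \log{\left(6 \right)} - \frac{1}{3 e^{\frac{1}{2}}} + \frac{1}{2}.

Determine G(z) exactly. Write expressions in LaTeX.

G(z) = \frac{- 2 e^{\frac{z}{2}} - 24 \log{\left(z^{4} + 4 z^{2} + 1 \right)} + 3}{6}

Any candidate G(z) must reproduce the stated G'(z) exactly.
A general antiderivative is - \frac{e^{\frac{z}{2}}}{3} - 4 \log{\left(z^{4} + 4 z^{2} + 1 \right)} + C.
The condition gives C = - 4 \log{\left(6 \right)} - \frac{1}{3 e^{\frac{1}{2}}} + \frac{1}{2} - (- 4 \log{\left(6 \right)} - \frac{1}{3 e^{\frac{1}{2}}}) = \frac{1}{2}.
So G(z) = \frac{- 2 e^{\frac{z}{2}} - 24 \log{\left(z^{4} + 4 z^{2} + 1 \right)} + 3}{6}.
Check: d/dz[\frac{- 2 e^{\frac{z}{2}} - 24 \log{\left(z^{4} + 4 z^{2} + 1 \right)} + 3}{6}] = \frac{- z^{4} e^{\frac{z}{2}} - 96 z^{3} - 4 z^{2} e^{\frac{z}{2}} - 192 z - e^{\frac{z}{2}}}{6 z^{4} + 24 z^{2} + 6}, which equals G'(z).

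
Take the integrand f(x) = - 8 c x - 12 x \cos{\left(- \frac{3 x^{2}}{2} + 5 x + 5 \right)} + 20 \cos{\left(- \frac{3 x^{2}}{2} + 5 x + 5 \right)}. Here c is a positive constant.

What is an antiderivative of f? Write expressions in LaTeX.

An antiderivative is F(x) = - 4 c x^{2} + 4 \sin{\left(- \frac{3 x^{2}}{2} + 5 x + 5 \right)}.

Integrate term by term and add the pieces.
Check: d/dx[- 4 c x^{2} + 4 \sin{\left(- \frac{3 x^{2}}{2} + 5 x + 5 \right)}] = - 8 c x - 12 x \cos{\left(- \frac{3 x^{2}}{2} + 5 x + 5 \right)} + 20 \cos{\left(- \frac{3 x^{2}}{2} + 5 x + 5 \right)} = f(x).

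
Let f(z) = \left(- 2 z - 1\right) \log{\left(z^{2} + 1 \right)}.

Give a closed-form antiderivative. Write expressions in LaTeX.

An antiderivative F(z) passes only if d/dz[F] lands on f(z) exactly.
Check: d/dz[- z^{2} \log{\left(z^{2} + 1 \right)} + z^{2} - z \log{\left(z^{2} + 1 \right)} + 2 z - \log{\left(z^{2} + 1 \right)} - 2 \operatorname{atan}{\left(z \right)}] = - 2 z \log{\left(z^{2} + 1 \right)} - \log{\left(z^{2} + 1 \right)}, which equals f(z).

An antiderivative is F(z) = - z^{2} \log{\left(z^{2} + 1 \right)} + z^{2} - z \log{\left(z^{2} + 1 \right)} + 2 z - \log{\left(z^{2} + 1 \right)} - 2 \operatorname{atan}{\left(z \right)}.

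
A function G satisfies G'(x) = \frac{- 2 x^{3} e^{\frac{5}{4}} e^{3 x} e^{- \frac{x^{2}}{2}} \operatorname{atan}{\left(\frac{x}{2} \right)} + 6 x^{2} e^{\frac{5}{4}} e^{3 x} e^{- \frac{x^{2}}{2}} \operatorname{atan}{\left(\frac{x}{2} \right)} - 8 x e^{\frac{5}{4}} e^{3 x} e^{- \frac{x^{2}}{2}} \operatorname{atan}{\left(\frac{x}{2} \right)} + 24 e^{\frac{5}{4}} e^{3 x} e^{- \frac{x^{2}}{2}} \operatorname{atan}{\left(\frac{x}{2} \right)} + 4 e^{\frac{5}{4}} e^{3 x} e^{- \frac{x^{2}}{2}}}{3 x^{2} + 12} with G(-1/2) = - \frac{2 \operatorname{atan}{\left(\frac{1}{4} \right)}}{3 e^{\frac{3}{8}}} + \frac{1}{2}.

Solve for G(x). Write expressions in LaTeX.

G'(x) has the shape u'v + uv' for u = \frac{2 \operatorname{atan}{\left(\frac{x}{2} \right)}}{3} and v = e^{- \frac{x^{2}}{2} + 3 x + \frac{5}{4}} — it is the derivative of the product u*v.
A general antiderivative is \frac{2 e^{- \frac{x^{2}}{2} + 3 x + \frac{5}{4}} \operatorname{atan}{\left(\frac{x}{2} \right)}}{3} + C.
The condition gives C = - \frac{2 \operatorname{atan}{\left(\frac{1}{4} \right)}}{3 e^{\frac{3}{8}}} + \frac{1}{2} - (- \frac{2 \operatorname{atan}{\left(\frac{1}{4} \right)}}{3 e^{\frac{3}{8}}}) = \frac{1}{2}.
So G(x) = \frac{2 e^{- \frac{x^{2}}{2} + 3 x + \frac{5}{4}} \operatorname{atan}{\left(\frac{x}{2} \right)}}{3} + \frac{1}{2}.
Check: d/dx[\frac{2 e^{- \frac{x^{2}}{2} + 3 x + \frac{5}{4}} \operatorname{atan}{\left(\frac{x}{2} \right)}}{3} + \frac{1}{2}] = \frac{- 2 x^{3} e^{\frac{5}{4}} e^{3 x} e^{- \frac{x^{2}}{2}} \operatorname{atan}{\left(\frac{x}{2} \right)} + 6 x^{2} e^{\frac{5}{4}} e^{3 x} e^{- \frac{x^{2}}{2}} \operatorname{atan}{\left(\frac{x}{2} \right)} - 8 x e^{\frac{5}{4}} e^{3 x} e^{- \frac{x^{2}}{2}} \operatorname{atan}{\left(\frac{x}{2} \right)} + 24 e^{\frac{5}{4}} e^{3 x} e^{- \frac{x^{2}}{2}} \operatorname{atan}{\left(\frac{x}{2} \right)} + 4 e^{\frac{5}{4}} e^{3 x} e^{- \frac{x^{2}}{2}}}{3 x^{2} + 12} = G'(x).

G(x) = \frac{2 e^{- \frac{x^{2}}{2} + 3 x + \frac{5}{4}} \operatorname{atan}{\left(\frac{x}{2} \right)}}{3} + \frac{1}{2}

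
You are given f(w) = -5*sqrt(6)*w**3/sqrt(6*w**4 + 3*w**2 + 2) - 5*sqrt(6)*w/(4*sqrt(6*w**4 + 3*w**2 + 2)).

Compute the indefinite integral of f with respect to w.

F(w) = -5*sqrt(6)*sqrt(6*w**4 + 3*w**2 + 2)/12 + C

The substitution u = w**4 + w**2/2 + 1/3 works: f is exactly (dF/du)*(du/dw) for that inner function.
Check: d/dw[-5*sqrt(6)*sqrt(6*w**4 + 3*w**2 + 2)/12] = (-20*sqrt(6)*w**3 - 5*sqrt(6)*w)/(4*sqrt(6*w**4 + 3*w**2 + 2)), which equals f(w).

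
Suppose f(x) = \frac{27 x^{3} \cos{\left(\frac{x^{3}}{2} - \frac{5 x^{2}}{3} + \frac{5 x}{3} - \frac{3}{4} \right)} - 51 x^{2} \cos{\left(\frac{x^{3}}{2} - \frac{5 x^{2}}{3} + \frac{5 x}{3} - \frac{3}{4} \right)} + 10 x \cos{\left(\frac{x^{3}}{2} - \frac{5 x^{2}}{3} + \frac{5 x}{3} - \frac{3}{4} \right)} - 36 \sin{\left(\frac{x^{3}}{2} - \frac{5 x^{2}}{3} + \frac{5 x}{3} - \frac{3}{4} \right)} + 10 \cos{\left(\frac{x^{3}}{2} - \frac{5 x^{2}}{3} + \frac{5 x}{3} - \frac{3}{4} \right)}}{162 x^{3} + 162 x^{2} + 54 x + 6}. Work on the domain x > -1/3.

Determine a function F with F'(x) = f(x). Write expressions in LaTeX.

f has the shape u'v + uv' for u = \frac{1}{\left(3 x + 1\right)^{2}} and v = \sin{\left(\frac{x^{3}}{2} - \frac{5 x^{2}}{3} + \frac{5 x}{3} - \frac{3}{4} \right)} — it is the derivative of the product u*v.
Check: d/dx[\frac{\sin{\left(\frac{x^{3}}{2} - \frac{5 x^{2}}{3} + \frac{5 x}{3} - \frac{3}{4} \right)}}{9 x^{2} + 6 x + 1}] = \frac{27 x^{3} \cos{\left(\frac{x^{3}}{2} - \frac{5 x^{2}}{3} + \frac{5 x}{3} - \frac{3}{4} \right)} - 51 x^{2} \cos{\left(\frac{x^{3}}{2} - \frac{5 x^{2}}{3} + \frac{5 x}{3} - \frac{3}{4} \right)} + 10 x \cos{\left(\frac{x^{3}}{2} - \frac{5 x^{2}}{3} + \frac{5 x}{3} - \frac{3}{4} \right)} - 36 \sin{\left(\frac{x^{3}}{2} - \frac{5 x^{2}}{3} + \frac{5 x}{3} - \frac{3}{4} \right)} + 10 \cos{\left(\frac{x^{3}}{2} - \frac{5 x^{2}}{3} + \frac{5 x}{3} - \frac{3}{4} \right)}}{162 x^{3} + 162 x^{2} + 54 x + 6} = f(x).

An antiderivative is F(x) = \frac{\sin{\left(\frac{x^{3}}{2} - \frac{5 x^{2}}{3} + \frac{5 x}{3} - \frac{3}{4} \right)}}{9 x^{2} + 6 x + 1}.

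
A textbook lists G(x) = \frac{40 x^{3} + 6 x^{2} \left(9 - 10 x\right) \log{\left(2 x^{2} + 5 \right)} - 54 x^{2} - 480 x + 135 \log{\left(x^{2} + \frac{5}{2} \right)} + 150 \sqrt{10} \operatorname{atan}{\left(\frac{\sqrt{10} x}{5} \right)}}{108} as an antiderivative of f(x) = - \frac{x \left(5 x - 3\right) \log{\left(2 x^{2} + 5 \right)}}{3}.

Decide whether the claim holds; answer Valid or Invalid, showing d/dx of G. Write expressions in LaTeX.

Invalid: d/dx[G] - f = - \frac{5}{3}, which is not 0.

d/dx[G] = - \frac{5 x^{2} \log{\left(2 x^{2} + 5 \right)}}{3} + x \log{\left(2 x^{2} + 5 \right)} - \frac{5}{3}
d/dx[G] - f(x) = - \frac{5}{3} != 0.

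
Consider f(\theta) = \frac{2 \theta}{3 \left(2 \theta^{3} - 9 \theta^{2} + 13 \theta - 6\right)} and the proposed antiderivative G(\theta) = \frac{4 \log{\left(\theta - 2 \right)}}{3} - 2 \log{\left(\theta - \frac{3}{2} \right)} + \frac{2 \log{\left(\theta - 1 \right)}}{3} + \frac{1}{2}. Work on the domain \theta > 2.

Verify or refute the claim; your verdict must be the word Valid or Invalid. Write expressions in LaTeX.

d/d\theta[G] = \frac{2 \theta}{6 \theta^{3} - 27 \theta^{2} + 39 \theta - 18}
This equals f(\theta) exactly, so the claim holds.

Valid - differentiating G returns exactly f.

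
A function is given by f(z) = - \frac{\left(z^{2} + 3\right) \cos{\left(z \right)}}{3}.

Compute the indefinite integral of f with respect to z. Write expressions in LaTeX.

F(z) = - \frac{z^{2} \sin{\left(z \right)}}{3} - \frac{2 z \cos{\left(z \right)}}{3} - \frac{\sin{\left(z \right)}}{3} + C

Whatever form F(z) takes, F'(z) = f(z) is non-negotiable.
Check: d/dz[- \frac{z^{2} \sin{\left(z \right)}}{3} - \frac{2 z \cos{\left(z \right)}}{3} - \frac{\sin{\left(z \right)}}{3}] = - \frac{z^{2} \cos{\left(z \right)}}{3} - \cos{\left(z \right)}, which equals f(z).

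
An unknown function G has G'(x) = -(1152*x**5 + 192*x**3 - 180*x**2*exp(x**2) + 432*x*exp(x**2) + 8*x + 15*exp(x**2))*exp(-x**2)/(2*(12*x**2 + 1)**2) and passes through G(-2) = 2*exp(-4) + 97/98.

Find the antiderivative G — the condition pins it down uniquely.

Whatever form G(x) takes, its d/dx must return the stated G'(x).
A general antiderivative is (3 - 5*x/2)/(4*x**2 + 1/3) + 2*exp(-x**2) + C.
The condition gives C = 2*exp(-4) + 97/98 - (2*exp(-4) + 24/49) = 1/2.
So G(x) = -5*x/(8*x**2 + 2/3) + 1/2 + 2*exp(-x**2) + 3/(4*x**2 + 1/3).
Check: d/dx[-5*x/(8*x**2 + 2/3) + 1/2 + 2*exp(-x**2) + 3/(4*x**2 + 1/3)] = (-1152*x**5 - 192*x**3 + 180*x**2*exp(x**2) - 432*x*exp(x**2) - 8*x - 15*exp(x**2))/(288*x**4*exp(x**2) + 48*x**2*exp(x**2) + 2*exp(x**2)), which equals G'(x).

G(x) = -5*x/(8*x**2 + 2/3) + 1/2 + 2*exp(-x**2) + 3/(4*x**2 + 1/3)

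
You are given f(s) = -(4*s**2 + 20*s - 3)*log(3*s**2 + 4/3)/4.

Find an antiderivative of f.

Since d/ds undoes antidifferentiation here, F'(s) = f(s) is required of F(s).
Check: d/ds[(72*s**3 + 810*s**2 + 27*s*(-4*s**2 - 30*s + 9)*log(3*s**2 + 4/3) - 582*s - 360*log(s**2 + 4/9) + 388*atan(3*s/2))/324] = -s**2*log(3*s**2 + 4/3) - 5*s*log(3*s**2 + 4/3) + 3*log(3*s**2 + 4/3)/4, which equals f(s).

An antiderivative is F(s) = (72*s**3 + 810*s**2 + 27*s*(-4*s**2 - 30*s + 9)*log(3*s**2 + 4/3) - 582*s - 360*log(s**2 + 4/9) + 388*atan(3*s/2))/324.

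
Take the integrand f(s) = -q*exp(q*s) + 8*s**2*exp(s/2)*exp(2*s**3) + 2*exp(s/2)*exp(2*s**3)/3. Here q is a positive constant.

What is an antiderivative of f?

An antiderivative is F(s) = -exp(q*s) + 4*exp(2*s**3 + s/2)/3.

The integrand splits into summands that can be handled one at a time.
Check: d/ds[-exp(q*s) + 4*exp(2*s**3 + s/2)/3] = -q*exp(q*s) + 8*s**2*exp(s/2)*exp(2*s**3) + 2*exp(s/2)*exp(2*s**3)/3 = f(s).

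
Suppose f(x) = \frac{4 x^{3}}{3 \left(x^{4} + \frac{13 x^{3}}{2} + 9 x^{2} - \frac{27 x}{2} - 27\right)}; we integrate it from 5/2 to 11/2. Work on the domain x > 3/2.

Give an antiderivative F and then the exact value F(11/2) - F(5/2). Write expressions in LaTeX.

Antiderivative: F(x) = \frac{4 \left(x \log{\left(x - \frac{3}{2} \right)} + 48 x \log{\left(x + 2 \right)} - 28 x \log{\left(x + 3 \right)} + 3 \log{\left(x - \frac{3}{2} \right)} + 144 \log{\left(x + 2 \right)} - 84 \log{\left(x + 3 \right)} + 126\right)}{63 \left(x + 3\right)}; value = - \frac{64 \log{\left(\frac{9}{2} \right)}}{21} - \frac{16 \log{\left(\frac{17}{2} \right)}}{9} - \frac{96}{187} + \frac{4 \log{\left(4 \right)}}{63} + \frac{16 \log{\left(\frac{11}{2} \right)}}{9} + \frac{64 \log{\left(\frac{15}{2} \right)}}{21}

Factor the denominator (3 \left(x + 2\right) \left(x + 3\right)^{2} \left(2 x - 3\right)) and decompose: f = \frac{8}{63 \left(2 x - 3\right)} - \frac{16}{9 \left(x + 3\right)} - \frac{8}{\left(x + 3\right)^{2}} + \frac{64}{21 \left(x + 2\right)}; each piece integrates to a log, atan, or power term.
F(x) = \frac{4 \left(x \log{\left(x - \frac{3}{2} \right)} + 48 x \log{\left(x + 2 \right)} - 28 x \log{\left(x + 3 \right)} + 3 \log{\left(x - \frac{3}{2} \right)} + 144 \log{\left(x + 2 \right)} - 84 \log{\left(x + 3 \right)} + 126\right)}{63 \left(x + 3\right)} is an antiderivative of f.
Check: d/dx[\frac{4 \left(x \log{\left(x - \frac{3}{2} \right)} + 48 x \log{\left(x + 2 \right)} - 28 x \log{\left(x + 3 \right)} + 3 \log{\left(x - \frac{3}{2} \right)} + 144 \log{\left(x + 2 \right)} - 84 \log{\left(x + 3 \right)} + 126\right)}{63 \left(x + 3\right)}] = \frac{8 x^{3}}{6 x^{4} + 39 x^{3} + 54 x^{2} - 81 x - 162}, which equals f(x).
F(11/2) = - \frac{16 \log{\left(\frac{17}{2} \right)}}{9} + \frac{4 \log{\left(4 \right)}}{63} + \frac{16}{17} + \frac{64 \log{\left(\frac{15}{2} \right)}}{21}; F(5/2) = - \frac{16 \log{\left(\frac{11}{2} \right)}}{9} + \frac{16}{11} + \frac{64 \log{\left(\frac{9}{2} \right)}}{21}.
Integral = F(11/2) - F(5/2) = - \frac{64 \log{\left(\frac{9}{2} \right)}}{21} - \frac{16 \log{\left(\frac{17}{2} \right)}}{9} - \frac{96}{187} + \frac{4 \log{\left(4 \right)}}{63} + \frac{16 \log{\left(\frac{11}{2} \right)}}{9} + \frac{64 \log{\left(\frac{15}{2} \right)}}{21}.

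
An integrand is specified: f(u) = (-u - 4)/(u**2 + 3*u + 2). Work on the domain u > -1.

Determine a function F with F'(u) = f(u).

An antiderivative is F(u) = -3*log(u + 1) + 2*log(u + 2).

Factor the denominator ((u + 1)*(u + 2)) and decompose: f = 2/(u + 2) - 3/(u + 1); each piece integrates to a log, atan, or power term.
Check: d/du[-3*log(u + 1) + 2*log(u + 2)] = (-u - 4)/(u**2 + 3*u + 2) = f(u).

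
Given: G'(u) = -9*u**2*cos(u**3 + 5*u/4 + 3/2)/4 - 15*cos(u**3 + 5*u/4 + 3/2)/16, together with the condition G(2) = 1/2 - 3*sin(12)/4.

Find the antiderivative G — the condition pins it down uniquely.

G(u) = 1/2 - 3*sin(u**3 + 5*u/4 + 3/2)/4

G'(u) matches the chain-rule pattern g'(h)*h' with inner function h(u) = u**3 + 5*u/4 + 3/2; substituting w = h(u) collapses the integral.
A general antiderivative is -3*sin(u**3 + 5*u/4 + 3/2)/4 + C.
The condition gives C = 1/2 - 3*sin(12)/4 - (-3*sin(12)/4) = 1/2.
So G(u) = 1/2 - 3*sin(u**3 + 5*u/4 + 3/2)/4.
Check: d/du[1/2 - 3*sin(u**3 + 5*u/4 + 3/2)/4] = -9*u**2*cos(u**3 + 5*u/4 + 3/2)/4 - 15*cos(u**3 + 5*u/4 + 3/2)/16 = G'(u).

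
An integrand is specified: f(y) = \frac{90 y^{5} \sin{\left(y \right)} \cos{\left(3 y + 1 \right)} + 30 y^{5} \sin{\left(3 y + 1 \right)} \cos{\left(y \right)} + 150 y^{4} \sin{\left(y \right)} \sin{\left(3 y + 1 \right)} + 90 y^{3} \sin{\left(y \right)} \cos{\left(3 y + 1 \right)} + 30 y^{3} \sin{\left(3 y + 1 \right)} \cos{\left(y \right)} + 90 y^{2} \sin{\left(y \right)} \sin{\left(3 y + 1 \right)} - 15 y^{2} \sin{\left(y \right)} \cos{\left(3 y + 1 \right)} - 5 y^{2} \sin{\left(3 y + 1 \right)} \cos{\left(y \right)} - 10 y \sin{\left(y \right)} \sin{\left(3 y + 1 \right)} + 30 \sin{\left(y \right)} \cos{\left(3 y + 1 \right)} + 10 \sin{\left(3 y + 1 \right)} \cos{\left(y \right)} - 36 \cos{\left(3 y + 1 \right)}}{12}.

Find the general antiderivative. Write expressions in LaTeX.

F(y) = \frac{5 y^{5} \sin{\left(y \right)} \sin{\left(3 y + 1 \right)}}{2} + \frac{5 y^{3} \sin{\left(y \right)} \sin{\left(3 y + 1 \right)}}{2} - \frac{5 y^{2} \sin{\left(y \right)} \sin{\left(3 y + 1 \right)}}{12} + \frac{5 \sin{\left(y \right)} \sin{\left(3 y + 1 \right)}}{6} - \sin{\left(3 y + 1 \right)} + C

Recover f(y) by differentiating a candidate F(y); any mismatch rules it out.
Check: d/dy[\frac{5 y^{5} \sin{\left(y \right)} \sin{\left(3 y + 1 \right)}}{2} + \frac{5 y^{3} \sin{\left(y \right)} \sin{\left(3 y + 1 \right)}}{2} - \frac{5 y^{2} \sin{\left(y \right)} \sin{\left(3 y + 1 \right)}}{12} + \frac{5 \sin{\left(y \right)} \sin{\left(3 y + 1 \right)}}{6} - \sin{\left(3 y + 1 \right)}] = \frac{15 y^{5} \sin{\left(y \right)} \cos{\left(3 y + 1 \right)}}{2} + \frac{5 y^{5} \sin{\left(3 y + 1 \right)} \cos{\left(y \right)}}{2} + \frac{25 y^{4} \sin{\left(y \right)} \sin{\left(3 y + 1 \right)}}{2} + \frac{15 y^{3} \sin{\left(y \right)} \cos{\left(3 y + 1 \right)}}{2} + \frac{5 y^{3} \sin{\left(3 y + 1 \right)} \cos{\left(y \right)}}{2} + \frac{15 y^{2} \sin{\left(y \right)} \sin{\left(3 y + 1 \right)}}{2} - \frac{5 y^{2} \sin{\left(y \right)} \cos{\left(3 y + 1 \right)}}{4} - \frac{5 y^{2} \sin{\left(3 y + 1 \right)} \cos{\left(y \right)}}{12} - \frac{5 y \sin{\left(y \right)} \sin{\left(3 y + 1 \right)}}{6} + \frac{5 \sin{\left(y \right)} \cos{\left(3 y + 1 \right)}}{2} + \frac{5 \sin{\left(3 y + 1 \right)} \cos{\left(y \right)}}{6} - 3 \cos{\left(3 y + 1 \right)}, which equals f(y).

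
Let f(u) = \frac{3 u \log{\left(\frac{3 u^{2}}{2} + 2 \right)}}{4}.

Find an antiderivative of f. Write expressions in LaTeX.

An antiderivative is F(u) = \frac{3 u^{2} \log{\left(\frac{3 u^{2}}{2} + 2 \right)} - 3 u^{2} + 4 \log{\left(3 u^{2} + 4 \right)}}{8}.

Whatever form F(u) takes, F'(u) = f(u) is non-negotiable.
Check: d/du[\frac{3 u^{2} \log{\left(\frac{3 u^{2}}{2} + 2 \right)} - 3 u^{2} + 4 \log{\left(3 u^{2} + 4 \right)}}{8}] = \frac{3 u \log{\left(\frac{3 u^{2}}{2} + 2 \right)}}{4} = f(u).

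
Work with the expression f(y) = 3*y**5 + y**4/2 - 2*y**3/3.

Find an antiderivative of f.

The integrand splits into summands that can be handled one at a time.
Check: d/dy[y**4*(15*y**2 + 3*y - 5)/30] = 3*y**5 + y**4/2 - 2*y**3/3 = f(y).

An antiderivative is F(y) = y**4*(15*y**2 + 3*y - 5)/30.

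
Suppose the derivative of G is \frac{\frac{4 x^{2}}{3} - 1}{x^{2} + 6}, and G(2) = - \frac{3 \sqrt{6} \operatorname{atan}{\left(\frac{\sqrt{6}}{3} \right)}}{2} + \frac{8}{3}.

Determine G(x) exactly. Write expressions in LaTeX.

Check a candidate G(x) by differentiating: d/dx[G] must match the given G'(x).
A general antiderivative is \frac{4 x}{3} - \frac{3 \sqrt{6} \operatorname{atan}{\left(\frac{\sqrt{6} x}{6} \right)}}{2} + C.
The condition gives C = - \frac{3 \sqrt{6} \operatorname{atan}{\left(\frac{\sqrt{6}}{3} \right)}}{2} + \frac{8}{3} - (- \frac{3 \sqrt{6} \operatorname{atan}{\left(\frac{\sqrt{6}}{3} \right)}}{2} + \frac{8}{3}) = 0.
So G(x) = \frac{4 x}{3} - \frac{3 \sqrt{6} \operatorname{atan}{\left(\frac{\sqrt{6} x}{6} \right)}}{2}.
Check: d/dx[\frac{4 x}{3} - \frac{3 \sqrt{6} \operatorname{atan}{\left(\frac{\sqrt{6} x}{6} \right)}}{2}] = \frac{4 x^{2} - 3}{3 x^{2} + 18}, which equals G'(x).

G(x) = \frac{4 x}{3} - \frac{3 \sqrt{6} \operatorname{atan}{\left(\frac{\sqrt{6} x}{6} \right)}}{2}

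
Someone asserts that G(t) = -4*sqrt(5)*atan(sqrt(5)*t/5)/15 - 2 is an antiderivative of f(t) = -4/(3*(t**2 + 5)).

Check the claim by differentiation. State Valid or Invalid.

d/dt[G] = -4/(3*t**2 + 15)
This equals f(t) exactly, so the claim holds.

Valid. The derivative of G reproduces f.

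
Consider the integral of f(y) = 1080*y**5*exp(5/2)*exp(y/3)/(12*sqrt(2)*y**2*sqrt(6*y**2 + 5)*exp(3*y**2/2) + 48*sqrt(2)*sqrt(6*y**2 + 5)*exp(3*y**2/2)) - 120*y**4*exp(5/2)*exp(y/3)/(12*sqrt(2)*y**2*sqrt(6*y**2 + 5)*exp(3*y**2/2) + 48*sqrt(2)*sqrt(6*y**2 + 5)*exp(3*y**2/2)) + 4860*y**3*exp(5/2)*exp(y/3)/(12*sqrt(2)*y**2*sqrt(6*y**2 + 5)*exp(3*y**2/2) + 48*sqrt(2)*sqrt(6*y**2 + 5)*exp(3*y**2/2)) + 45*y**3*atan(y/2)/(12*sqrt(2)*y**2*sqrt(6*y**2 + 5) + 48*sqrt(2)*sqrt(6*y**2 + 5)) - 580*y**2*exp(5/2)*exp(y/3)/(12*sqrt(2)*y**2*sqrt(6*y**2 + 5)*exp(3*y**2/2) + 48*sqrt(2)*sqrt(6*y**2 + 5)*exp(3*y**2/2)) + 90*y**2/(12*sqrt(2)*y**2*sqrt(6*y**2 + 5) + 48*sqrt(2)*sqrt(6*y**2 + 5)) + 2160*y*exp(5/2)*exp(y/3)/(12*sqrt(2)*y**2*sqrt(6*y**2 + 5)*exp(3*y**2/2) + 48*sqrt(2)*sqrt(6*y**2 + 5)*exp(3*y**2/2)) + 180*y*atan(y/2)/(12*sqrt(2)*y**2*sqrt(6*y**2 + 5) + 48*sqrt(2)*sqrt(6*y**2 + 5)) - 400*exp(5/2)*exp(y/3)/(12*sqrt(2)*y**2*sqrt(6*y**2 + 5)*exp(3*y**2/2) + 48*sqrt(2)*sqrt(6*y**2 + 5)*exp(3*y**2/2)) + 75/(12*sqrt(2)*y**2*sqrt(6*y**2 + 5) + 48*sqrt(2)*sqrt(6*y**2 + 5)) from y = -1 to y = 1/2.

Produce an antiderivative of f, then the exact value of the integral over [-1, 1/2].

Antiderivative: F(y) = -5*sqrt(3*y**2 + 5/2)*exp(5/2)*exp(y/3)*exp(-3*y**2/2) + 5*sqrt(3*y**2 + 5/2)*atan(y/2)/8; value = -5*sqrt(13)*exp(55/24)/2 + 5*sqrt(13)*atan(1/4)/16 + 5*sqrt(22)*atan(1/2)/16 + 5*sqrt(22)*exp(2/3)/2

Recognize the product-rule pattern: f = u'v + uv' with u = 5*sqrt(3*y**2 + 5/2)/2, v = -2*exp(-3*y**2/2 + y/3 + 5/2) + atan(y/2)/4, so integration by parts undoes it.
F(y) = -5*sqrt(3*y**2 + 5/2)*exp(5/2)*exp(y/3)*exp(-3*y**2/2) + 5*sqrt(3*y**2 + 5/2)*atan(y/2)/8 is an antiderivative of f.
Check: d/dy[-5*sqrt(3*y**2 + 5/2)*exp(5/2)*exp(y/3)*exp(-3*y**2/2) + 5*sqrt(3*y**2 + 5/2)*atan(y/2)/8] = (1080*sqrt(2)*y**5*sqrt(6*y**2 + 5)*exp(5/2)*exp(y/3)*exp(3*y**2/2) - 120*sqrt(2)*y**4*sqrt(6*y**2 + 5)*exp(5/2)*exp(y/3)*exp(3*y**2/2) + 4860*sqrt(2)*y**3*sqrt(6*y**2 + 5)*exp(5/2)*exp(y/3)*exp(3*y**2/2) + 45*sqrt(2)*y**3*sqrt(6*y**2 + 5)*exp(3*y**2)*atan(y/2) - 580*sqrt(2)*y**2*sqrt(6*y**2 + 5)*exp(5/2)*exp(y/3)*exp(3*y**2/2) + 90*sqrt(2)*y**2*sqrt(6*y**2 + 5)*exp(3*y**2) + 2160*sqrt(2)*y*sqrt(6*y**2 + 5)*exp(5/2)*exp(y/3)*exp(3*y**2/2) + 180*sqrt(2)*y*sqrt(6*y**2 + 5)*exp(3*y**2)*atan(y/2) - 400*sqrt(2)*sqrt(6*y**2 + 5)*exp(5/2)*exp(y/3)*exp(3*y**2/2) + 75*sqrt(2)*sqrt(6*y**2 + 5)*exp(3*y**2))/(144*y**4*exp(3*y**2) + 696*y**2*exp(3*y**2) + 480*exp(3*y**2)), which equals f(y).
F(1/2) = -5*sqrt(13)*exp(55/24)/2 + 5*sqrt(13)*atan(1/4)/16; F(-1) = -5*sqrt(22)*exp(2/3)/2 - 5*sqrt(22)*atan(1/2)/16.
Integral = F(1/2) - F(-1) = -5*sqrt(13)*exp(55/24)/2 + 5*sqrt(13)*atan(1/4)/16 + 5*sqrt(22)*atan(1/2)/16 + 5*sqrt(22)*exp(2/3)/2.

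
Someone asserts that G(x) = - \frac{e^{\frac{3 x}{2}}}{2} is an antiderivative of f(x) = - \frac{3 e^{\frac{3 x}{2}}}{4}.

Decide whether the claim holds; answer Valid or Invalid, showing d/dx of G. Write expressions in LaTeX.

d/dx[G] = - \frac{3 e^{\frac{3 x}{2}}}{4}
This equals f(x) exactly, so the claim holds.

Valid - the claim checks out under differentiation.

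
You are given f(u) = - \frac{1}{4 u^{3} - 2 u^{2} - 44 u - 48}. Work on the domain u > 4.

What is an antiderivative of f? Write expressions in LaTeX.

The denominator factors as 2 \left(u - 4\right) \left(u + 2\right) \left(2 u + 3\right); partial fractions split f into directly integrable pieces: \frac{2}{11 \left(2 u + 3\right)} - \frac{1}{12 \left(u + 2\right)} - \frac{1}{132 \left(u - 4\right)}.
Check: d/du[- \frac{\log{\left(u - 4 \right)}}{132} + \frac{\log{\left(u + \frac{3}{2} \right)}}{11} - \frac{\log{\left(u + 2 \right)}}{12}] = - \frac{1}{4 u^{3} - 2 u^{2} - 44 u - 48} = f(u).

An antiderivative is F(u) = - \frac{\log{\left(u - 4 \right)}}{132} + \frac{\log{\left(u + \frac{3}{2} \right)}}{11} - \frac{\log{\left(u + 2 \right)}}{12}.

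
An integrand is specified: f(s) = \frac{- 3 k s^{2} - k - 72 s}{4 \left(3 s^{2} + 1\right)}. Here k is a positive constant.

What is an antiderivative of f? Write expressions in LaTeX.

An antiderivative is F(s) = \frac{- k s - 12 \log{\left(3 s^{2} + 1 \right)}}{4}.

Any candidate F(s) must reproduce f(s) exactly when differentiated.
Check: d/ds[\frac{- k s - 12 \log{\left(3 s^{2} + 1 \right)}}{4}] = \frac{- 3 k s^{2} - k - 72 s}{12 s^{2} + 4}, which equals f(s).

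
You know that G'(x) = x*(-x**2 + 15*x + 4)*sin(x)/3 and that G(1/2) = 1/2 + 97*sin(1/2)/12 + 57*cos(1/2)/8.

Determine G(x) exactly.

A first test for any G(x): its x-derivative must equal the given G'(x).
A general antiderivative is x**3*cos(x)/3 - x**2*sin(x) - 5*x**2*cos(x) + 10*x*sin(x) - 10*x*cos(x)/3 + 10*sin(x)/3 + 10*cos(x) + C.
The condition gives C = 1/2 + 97*sin(1/2)/12 + 57*cos(1/2)/8 - (97*sin(1/2)/12 + 57*cos(1/2)/8) = 1/2.
So G(x) = x**3*cos(x)/3 - x**2*sin(x) - 5*x**2*cos(x) + 10*x*sin(x) - 10*x*cos(x)/3 + 10*sin(x)/3 + 10*cos(x) + 1/2.
Check: d/dx[x**3*cos(x)/3 - x**2*sin(x) - 5*x**2*cos(x) + 10*x*sin(x) - 10*x*cos(x)/3 + 10*sin(x)/3 + 10*cos(x) + 1/2] = -x**3*sin(x)/3 + 5*x**2*sin(x) + 4*x*sin(x)/3, which equals G'(x).

G(x) = x**3*cos(x)/3 - x**2*sin(x) - 5*x**2*cos(x) + 10*x*sin(x) - 10*x*cos(x)/3 + 10*sin(x)/3 + 10*cos(x) + 1/2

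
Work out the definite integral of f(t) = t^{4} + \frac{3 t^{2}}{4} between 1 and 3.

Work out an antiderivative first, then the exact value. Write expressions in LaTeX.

Integrate term by term and add the pieces.
F(t) = \frac{t^{5}}{5} + \frac{t^{3}}{4} is an antiderivative of f.
Check: d/dt[\frac{t^{5}}{5} + \frac{t^{3}}{4}] = t^{4} + \frac{3 t^{2}}{4} = f(t).
F(3) = \frac{1107}{20}; F(1) = \frac{9}{20}.
Integral = F(3) - F(1) = \frac{549}{10}.

Antiderivative: F(t) = \frac{t^{5}}{5} + \frac{t^{3}}{4}; value = \frac{549}{10}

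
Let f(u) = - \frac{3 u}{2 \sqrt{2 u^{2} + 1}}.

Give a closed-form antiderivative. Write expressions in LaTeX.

f matches the chain-rule pattern g'(h)*h' with inner function h(u) = 2 u^{2} + 1; substituting w = h(u) collapses the integral.
Check: d/du[- \frac{3 \sqrt{2 u^{2} + 1}}{4}] = - \frac{3 u}{2 \sqrt{2 u^{2} + 1}} = f(u).

An antiderivative is F(u) = - \frac{3 \sqrt{2 u^{2} + 1}}{4}.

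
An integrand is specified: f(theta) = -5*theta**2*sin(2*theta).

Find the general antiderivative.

For F(theta) to be correct the identity F'(theta) - f(theta) = 0 must hold.
Check: d/dtheta[5*theta**2*cos(2*theta)/2 - 5*theta*sin(2*theta)/2 - 5*cos(2*theta)/4] = -5*theta**2*sin(2*theta) = f(theta).

F(theta) = 5*theta**2*cos(2*theta)/2 - 5*theta*sin(2*theta)/2 - 5*cos(2*theta)/4 + C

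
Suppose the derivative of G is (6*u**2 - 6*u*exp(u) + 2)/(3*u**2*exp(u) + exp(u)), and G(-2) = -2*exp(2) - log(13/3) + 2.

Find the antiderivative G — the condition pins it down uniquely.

G(u) = (-exp(u)*log(u**2 + 1/3) + 2*exp(u) - 2)*exp(-u)

Since d/du undoes antidifferentiation here, G(u) must give back the stated G'(u).
A general antiderivative is -log(u**2 + 1/3) - 2*exp(-u) + C.
The condition gives C = -2*exp(2) - log(13/3) + 2 - (-2*exp(2) - log(13/3)) = 2.
So G(u) = (-exp(u)*log(u**2 + 1/3) + 2*exp(u) - 2)*exp(-u).
Check: d/du[(-exp(u)*log(u**2 + 1/3) + 2*exp(u) - 2)*exp(-u)] = (6*u**2 - 6*u*exp(u) + 2)/(3*u**2*exp(u) + exp(u)) = G'(u).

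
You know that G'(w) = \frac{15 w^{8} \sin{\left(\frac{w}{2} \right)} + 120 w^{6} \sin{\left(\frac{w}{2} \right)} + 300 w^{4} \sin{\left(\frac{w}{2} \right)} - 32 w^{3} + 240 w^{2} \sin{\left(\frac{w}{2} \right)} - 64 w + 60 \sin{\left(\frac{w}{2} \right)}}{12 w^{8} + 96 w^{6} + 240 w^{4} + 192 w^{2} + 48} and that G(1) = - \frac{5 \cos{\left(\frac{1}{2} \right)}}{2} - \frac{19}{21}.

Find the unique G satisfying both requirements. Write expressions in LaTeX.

A first test for any G(w): its w-derivative must equal the given G'(w).
A general antiderivative is - \frac{5 \cos{\left(\frac{w}{2} \right)}}{2} + \frac{2}{3 \left(w^{4} + 4 w^{2} + 2\right)} + C.
The condition gives C = - \frac{5 \cos{\left(\frac{1}{2} \right)}}{2} - \frac{19}{21} - (\frac{2}{21} - \frac{5 \cos{\left(\frac{1}{2} \right)}}{2}) = -1.
So G(w) = - \frac{5 \cos{\left(\frac{w}{2} \right)}}{2} - 1 + \frac{2}{3 \left(w^{4} + 4 w^{2} + 2\right)}.
Check: d/dw[- \frac{5 \cos{\left(\frac{w}{2} \right)}}{2} - 1 + \frac{2}{3 \left(w^{4} + 4 w^{2} + 2\right)}] = \frac{15 w^{8} \sin{\left(\frac{w}{2} \right)} + 120 w^{6} \sin{\left(\frac{w}{2} \right)} + 300 w^{4} \sin{\left(\frac{w}{2} \right)} - 32 w^{3} + 240 w^{2} \sin{\left(\frac{w}{2} \right)} - 64 w + 60 \sin{\left(\frac{w}{2} \right)}}{12 w^{8} + 96 w^{6} + 240 w^{4} + 192 w^{2} + 48} = G'(w).

G(w) = - \frac{5 \cos{\left(\frac{w}{2} \right)}}{2} - 1 + \frac{2}{3 \left(w^{4} + 4 w^{2} + 2\right)}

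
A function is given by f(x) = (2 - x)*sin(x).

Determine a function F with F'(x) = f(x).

An antiderivative is F(x) = x*cos(x) - sin(x) - 2*cos(x).

Whatever form F(x) takes, F'(x) = f(x) is non-negotiable.
Check: d/dx[x*cos(x) - sin(x) - 2*cos(x)] = -x*sin(x) + 2*sin(x), which equals f(x).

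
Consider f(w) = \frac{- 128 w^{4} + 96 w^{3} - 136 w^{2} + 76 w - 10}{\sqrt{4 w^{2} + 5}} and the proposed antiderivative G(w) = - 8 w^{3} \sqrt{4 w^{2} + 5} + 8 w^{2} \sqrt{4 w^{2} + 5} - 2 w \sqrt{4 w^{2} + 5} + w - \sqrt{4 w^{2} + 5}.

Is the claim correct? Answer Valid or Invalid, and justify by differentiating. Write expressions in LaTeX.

Invalid: d/dw[G] - f = 1, which is not 0.

d/dw[G] = \frac{- 128 w^{4} + 96 w^{3} - 136 w^{2} + 76 w + \sqrt{4 w^{2} + 5} - 10}{\sqrt{4 w^{2} + 5}}
d/dw[G] - f(w) = 1 != 0.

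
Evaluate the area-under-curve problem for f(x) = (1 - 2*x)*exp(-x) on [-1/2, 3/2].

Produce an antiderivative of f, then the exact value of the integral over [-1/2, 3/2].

f has the shape u'v + uv' for u = 2*x + 1 and v = exp(-x) — it is the derivative of the product u*v.
F(x) = (2*x + 1)*exp(-x) is an antiderivative of f.
Check: d/dx[(2*x + 1)*exp(-x)] = (1 - 2*x)*exp(-x) = f(x).
F(3/2) = 4*exp(-3/2); F(-1/2) = 0.
Integral = F(3/2) - F(-1/2) = 4*exp(-3/2).

Antiderivative: F(x) = (2*x + 1)*exp(-x); value = 4*exp(-3/2)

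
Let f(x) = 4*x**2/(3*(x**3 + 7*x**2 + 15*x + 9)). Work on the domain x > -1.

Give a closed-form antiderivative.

An antiderivative is F(x) = (x*log(x + 1) + 3*x*log(x + 3) + 3*log(x + 1) + 9*log(x + 3) + 18)/(3*(x + 3)).

The denominator factors as 3*(x + 1)*(x + 3)**2; partial fractions split f into directly integrable pieces: 1/(x + 3) - 6/(x + 3)**2 + 1/(3*(x + 1)).
Check: d/dx[(x*log(x + 1) + 3*x*log(x + 3) + 3*log(x + 1) + 9*log(x + 3) + 18)/(3*(x + 3))] = 4*x**2/(3*x**3 + 21*x**2 + 45*x + 27), which equals f(x).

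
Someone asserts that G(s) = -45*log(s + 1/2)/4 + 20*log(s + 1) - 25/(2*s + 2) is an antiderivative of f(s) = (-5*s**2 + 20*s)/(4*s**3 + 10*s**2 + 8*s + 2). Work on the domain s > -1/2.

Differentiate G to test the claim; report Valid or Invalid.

Invalid: d/ds[G] - f = 10/(s + 1), which is not 0.

d/ds[G] = (35*s**2 + 80*s + 20)/(4*s**3 + 10*s**2 + 8*s + 2)
d/ds[G] - f(s) = 10/(s + 1) != 0.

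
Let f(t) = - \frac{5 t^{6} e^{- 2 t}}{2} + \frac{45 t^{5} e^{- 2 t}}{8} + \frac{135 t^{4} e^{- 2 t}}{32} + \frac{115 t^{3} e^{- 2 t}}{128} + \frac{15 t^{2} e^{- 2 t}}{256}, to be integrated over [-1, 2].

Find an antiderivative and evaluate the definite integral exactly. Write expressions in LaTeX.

Recognize the product-rule pattern: f = u'v + uv' with u = - \frac{5 \left(- t^{2} - \frac{t}{4}\right)^{3}}{4}, v = e^{- 2 t}, so integration by parts undoes it.
F(t) = \frac{5 t^{6} e^{- 2 t}}{4} + \frac{15 t^{5} e^{- 2 t}}{16} + \frac{15 t^{4} e^{- 2 t}}{64} + \frac{5 t^{3} e^{- 2 t}}{256} is an antiderivative of f.
Check: d/dt[\frac{5 t^{6} e^{- 2 t}}{4} + \frac{15 t^{5} e^{- 2 t}}{16} + \frac{15 t^{4} e^{- 2 t}}{64} + \frac{5 t^{3} e^{- 2 t}}{256}] = \frac{\left(- 640 t^{6} + 1440 t^{5} + 1080 t^{4} + 230 t^{3} + 15 t^{2}\right) e^{- 2 t}}{256}, which equals f(t).
F(2) = \frac{3645}{32 e^{4}}; F(-1) = \frac{135 e^{2}}{256}.
Integral = F(2) - F(-1) = - \frac{135 e^{2}}{256} + \frac{3645}{32 e^{4}}.

Antiderivative: F(t) = \frac{5 t^{6} e^{- 2 t}}{4} + \frac{15 t^{5} e^{- 2 t}}{16} + \frac{15 t^{4} e^{- 2 t}}{64} + \frac{5 t^{3} e^{- 2 t}}{256}; value = - \frac{135 e^{2}}{256} + \frac{3645}{32 e^{4}}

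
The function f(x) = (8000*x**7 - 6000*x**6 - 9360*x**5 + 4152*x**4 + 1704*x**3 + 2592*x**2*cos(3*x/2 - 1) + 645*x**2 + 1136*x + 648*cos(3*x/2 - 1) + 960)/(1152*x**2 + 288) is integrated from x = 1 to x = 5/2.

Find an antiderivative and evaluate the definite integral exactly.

For F(x) to be correct the identity F'(x) - f(x) = 0 must hold.
F(x) = -(-5*x**2/3 + x/2 + 4/3)**3/4 + 3*sin(3*x/2 - 1)/2 + 2*atan(2*x) is an antiderivative of f.
Check: d/dx[-(-5*x**2/3 + x/2 + 4/3)**3/4 + 3*sin(3*x/2 - 1)/2 + 2*atan(2*x)] = (8000*x**7 - 6000*x**6 - 9360*x**5 + 4152*x**4 + 1704*x**3 + 2592*x**2*cos(3*x/2 - 1) + 645*x**2 + 1136*x + 648*cos(3*x/2 - 1) + 960)/(1152*x**2 + 288) = f(x).
F(5/2) = 3*sin(11/4)/2 + 2*atan(5) + 103823/864; F(1) = -1/864 + 3*sin(1/2)/2 + 2*atan(2).
Integral = F(5/2) - F(1) = -2*atan(2) - 3*sin(1/2)/2 + 3*sin(11/4)/2 + 2*atan(5) + 721/6.

Antiderivative: F(x) = -(-5*x**2/3 + x/2 + 4/3)**3/4 + 3*sin(3*x/2 - 1)/2 + 2*atan(2*x); value = -2*atan(2) - 3*sin(1/2)/2 + 3*sin(11/4)/2 + 2*atan(5) + 721/6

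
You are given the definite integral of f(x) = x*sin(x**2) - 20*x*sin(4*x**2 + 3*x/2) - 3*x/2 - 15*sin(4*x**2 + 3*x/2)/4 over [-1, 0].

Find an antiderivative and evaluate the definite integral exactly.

Antiderivative: F(x) = (-3*x**2 - 2*cos(x**2) + 10*cos(4*x**2 + 3*x/2) + 1)/4; value = cos(1)/2 - 5*cos(5/2)/2 + 11/4

Integrate term by term and add the pieces.
F(x) = (-3*x**2 - 2*cos(x**2) + 10*cos(4*x**2 + 3*x/2) + 1)/4 is an antiderivative of f.
Check: d/dx[(-3*x**2 - 2*cos(x**2) + 10*cos(4*x**2 + 3*x/2) + 1)/4] = x*sin(x**2) - 20*x*sin(4*x**2 + 3*x/2) - 3*x/2 - 15*sin(4*x**2 + 3*x/2)/4 = f(x).
F(0) = 9/4; F(-1) = 5*cos(5/2)/2 - 1/2 - cos(1)/2.
Integral = F(0) - F(-1) = cos(1)/2 - 5*cos(5/2)/2 + 11/4.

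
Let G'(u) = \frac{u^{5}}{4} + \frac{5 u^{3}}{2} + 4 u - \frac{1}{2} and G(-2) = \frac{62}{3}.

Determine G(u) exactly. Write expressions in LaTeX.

Integrate term by term and add the pieces.
A general antiderivative is \frac{u^{6}}{24} + \frac{5 u^{4}}{8} + 2 u^{2} - \frac{u}{2} + C.
The condition gives C = \frac{62}{3} - (\frac{65}{3}) = -1.
So G(u) = \frac{u^{6} + 15 u^{4} + 48 u^{2} - 12 u - 24}{24}.
Check: d/du[\frac{u^{6} + 15 u^{4} + 48 u^{2} - 12 u - 24}{24}] = \frac{u^{5}}{4} + \frac{5 u^{3}}{2} + 4 u - \frac{1}{2} = G'(u).

G(u) = \frac{u^{6} + 15 u^{4} + 48 u^{2} - 12 u - 24}{24}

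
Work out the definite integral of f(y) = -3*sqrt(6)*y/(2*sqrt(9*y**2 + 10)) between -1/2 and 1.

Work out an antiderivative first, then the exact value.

Antiderivative: F(y) = -sqrt(6)*sqrt(9*y**2 + 10)/6; value = -sqrt(114)/6 + 7*sqrt(6)/12

The substitution u = 3*y**2/2 + 5/3 works: f is exactly (dF/du)*(du/dy) for that inner function.
F(y) = -sqrt(6)*sqrt(9*y**2 + 10)/6 is an antiderivative of f.
Check: d/dy[-sqrt(6)*sqrt(9*y**2 + 10)/6] = -3*sqrt(6)*y/(2*sqrt(9*y**2 + 10)) = f(y).
F(1) = -sqrt(114)/6; F(-1/2) = -7*sqrt(6)/12.
Integral = F(1) - F(-1/2) = -sqrt(114)/6 + 7*sqrt(6)/12.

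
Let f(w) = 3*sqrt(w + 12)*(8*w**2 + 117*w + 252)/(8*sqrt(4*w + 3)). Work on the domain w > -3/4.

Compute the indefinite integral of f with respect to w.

F(w) = w**2*sqrt(w/2 + 6)*sqrt(2*w + 3/2)/2 + 12*w*sqrt(w/2 + 6)*sqrt(2*w + 3/2) + 72*sqrt(w/2 + 6)*sqrt(2*w + 3/2) + C

Recognize the product-rule pattern: f = u'v + uv' with u = 2*(w/2 + 6)**(5/2), v = sqrt(2*w + 3/2), so integration by parts undoes it.
Check: d/dw[w**2*sqrt(w/2 + 6)*sqrt(2*w + 3/2)/2 + 12*w*sqrt(w/2 + 6)*sqrt(2*w + 3/2) + 72*sqrt(w/2 + 6)*sqrt(2*w + 3/2)] = (24*w**3 + 639*w**2 + 4968*w + 9072)/(8*sqrt(w + 12)*sqrt(4*w + 3)), which equals f(w).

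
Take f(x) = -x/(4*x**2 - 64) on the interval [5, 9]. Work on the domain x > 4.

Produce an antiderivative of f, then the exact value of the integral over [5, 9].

Antiderivative: F(x) = -log(x**2 - 16)/8; value = -log(65)/8 + log(9)/8

The denominator factors as 4*(x - 4)*(x + 4); partial fractions split f into directly integrable pieces: -1/(8*(x + 4)) - 1/(8*(x - 4)).
F(x) = -log(x**2 - 16)/8 is an antiderivative of f.
Check: d/dx[-log(x**2 - 16)/8] = -x/(4*x**2 - 64) = f(x).
F(9) = -log(65)/8; F(5) = -log(9)/8.
Integral = F(9) - F(5) = -log(65)/8 + log(9)/8.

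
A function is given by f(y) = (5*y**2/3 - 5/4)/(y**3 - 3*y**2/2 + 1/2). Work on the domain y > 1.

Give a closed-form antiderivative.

The denominator factors as 6*(y - 1)**2*(2*y + 1); partial fractions split f into directly integrable pieces: -20/(27*(2*y + 1)) + 55/(27*(y - 1)) + 5/(18*(y - 1)**2).
Check: d/dy[(110*y*log(y - 1) - 20*y*log(y + 1/2) - 110*log(y - 1) + 20*log(y + 1/2) - 15)/(54*y - 54)] = (20*y**2 - 15)/(12*y**3 - 18*y**2 + 6), which equals f(y).

An antiderivative is F(y) = (110*y*log(y - 1) - 20*y*log(y + 1/2) - 110*log(y - 1) + 20*log(y + 1/2) - 15)/(54*y - 54).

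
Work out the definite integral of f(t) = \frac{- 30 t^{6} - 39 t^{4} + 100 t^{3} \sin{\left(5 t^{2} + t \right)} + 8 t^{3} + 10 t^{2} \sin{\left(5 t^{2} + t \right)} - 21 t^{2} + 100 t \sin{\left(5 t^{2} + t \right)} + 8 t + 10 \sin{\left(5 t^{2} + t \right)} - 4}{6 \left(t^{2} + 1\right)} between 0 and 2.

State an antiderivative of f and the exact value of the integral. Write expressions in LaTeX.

A candidate is checked by its d/dt: the result must match f(t).
F(t) = - t^{5} - \frac{t^{3}}{2} + \frac{2 t^{2}}{3} - 2 t - \frac{5 \cos{\left(5 t^{2} + t \right)}}{3} + \frac{4 \operatorname{atan}{\left(t \right)}}{3} is an antiderivative of f.
Check: d/dt[- t^{5} - \frac{t^{3}}{2} + \frac{2 t^{2}}{3} - 2 t - \frac{5 \cos{\left(5 t^{2} + t \right)}}{3} + \frac{4 \operatorname{atan}{\left(t \right)}}{3}] = \frac{- 30 t^{6} - 39 t^{4} + 100 t^{3} \sin{\left(5 t^{2} + t \right)} + 8 t^{3} + 10 t^{2} \sin{\left(5 t^{2} + t \right)} - 21 t^{2} + 100 t \sin{\left(5 t^{2} + t \right)} + 8 t + 10 \sin{\left(5 t^{2} + t \right)} - 4}{6 t^{2} + 6}, which equals f(t).
F(2) = - \frac{112}{3} + \frac{4 \operatorname{atan}{\left(2 \right)}}{3} - \frac{5 \cos{\left(22 \right)}}{3}; F(0) = - \frac{5}{3}.
Integral = F(2) - F(0) = - \frac{107}{3} + \frac{4 \operatorname{atan}{\left(2 \right)}}{3} - \frac{5 \cos{\left(22 \right)}}{3}.

Antiderivative: F(t) = - t^{5} - \frac{t^{3}}{2} + \frac{2 t^{2}}{3} - 2 t - \frac{5 \cos{\left(5 t^{2} + t \right)}}{3} + \frac{4 \operatorname{atan}{\left(t \right)}}{3}; value = - \frac{107}{3} + \frac{4 \operatorname{atan}{\left(2 \right)}}{3} - \frac{5 \cos{\left(22 \right)}}{3}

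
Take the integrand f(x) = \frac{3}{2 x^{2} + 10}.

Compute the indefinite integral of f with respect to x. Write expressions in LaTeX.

F(x) = \frac{3 \sqrt{5} \operatorname{atan}{\left(\frac{\sqrt{5} x}{5} \right)}}{10} + C

A candidate is checked by its d/dx: the result must match f(x).
Check: d/dx[\frac{3 \sqrt{5} \operatorname{atan}{\left(\frac{\sqrt{5} x}{5} \right)}}{10}] = \frac{3}{2 x^{2} + 10} = f(x).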